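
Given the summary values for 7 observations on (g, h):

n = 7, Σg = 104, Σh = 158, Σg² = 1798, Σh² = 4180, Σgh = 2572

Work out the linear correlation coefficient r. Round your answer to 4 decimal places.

0.5701

r = (nΣgh − ΣgΣh) / √[(nΣg² − (Σg)²)(nΣh² − (Σh)²)]
Numerator: 7×2572 − 104×158 = 1572
Denominator: √[(12586 − 10816)(29260 − 24964)] = √[1770 × 4296] = 2757.5206
r = 1572 / 2757.5206 ≈ 0.5701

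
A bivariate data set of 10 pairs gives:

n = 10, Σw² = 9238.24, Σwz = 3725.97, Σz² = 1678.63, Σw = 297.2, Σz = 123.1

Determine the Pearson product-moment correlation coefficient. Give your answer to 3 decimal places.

r = (nΣwz − ΣwΣz) / √[(nΣw² − (Σw)²)(nΣz² − (Σz)²)]
Numerator: 10×3725.97 − 297.2×123.1 = 674.38
Denominator: √[(92382.4 − 88327.84)(16786.3 − 15153.61)] = √[4054.56 × 1632.69] = 2572.9049
r = 674.38 / 2572.9049 ≈ 0.262

0.262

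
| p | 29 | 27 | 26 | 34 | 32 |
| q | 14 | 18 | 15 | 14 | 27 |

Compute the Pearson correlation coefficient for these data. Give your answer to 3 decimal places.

n = 5, Σp = 148, Σq = 88, Σp² = 4426, Σq² = 1670, Σpq = 2622
nΣpq − ΣpΣq = 13110 − 13024 = 86
nΣp² − (Σp)² = 22130 − 21904 = 226; nΣq² − (Σq)² = 8350 − 7744 = 606
r = 86 / √(226 × 606) = 86 / 370.0757 ≈ 0.232

0.232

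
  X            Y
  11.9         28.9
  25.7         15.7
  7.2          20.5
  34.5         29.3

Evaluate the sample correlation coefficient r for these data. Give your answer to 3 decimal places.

n = 4, ΣX = 79.3, ΣY = 94.4, ΣX² = 2044.19, ΣY² = 2360.44, ΣXY = 1905.85
nΣXY − ΣXΣY = 7623.4 − 7485.92 = 137.48
nΣX² − (ΣX)² = 8176.76 − 6288.49 = 1888.27; nΣY² − (ΣY)² = 9441.76 − 8911.36 = 530.4
r = 137.48 / √(1888.27 × 530.4) = 137.48 / 1000.7689 ≈ 0.137

0.137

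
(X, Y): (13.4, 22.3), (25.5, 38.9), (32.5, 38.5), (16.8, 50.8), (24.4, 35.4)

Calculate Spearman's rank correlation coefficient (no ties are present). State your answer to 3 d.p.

Rank X: 1, 4, 5, 2, 3
Rank Y: 1, 4, 3, 5, 2
d = rank(X) − rank(Y): 0, 0, 2, -3, 1; Σd² = 14
ρ = 1 − 6Σd² / [n(n²−1)] = 1 − 6×14 / (5×24) = 1 − 84/120 ≈ 0.300

0.300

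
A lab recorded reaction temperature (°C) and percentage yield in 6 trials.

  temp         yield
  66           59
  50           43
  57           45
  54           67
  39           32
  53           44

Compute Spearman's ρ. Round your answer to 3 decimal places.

0.829

Rank temp: 6, 2, 5, 4, 1, 3
Rank yield: 5, 2, 4, 6, 1, 3
d = rank(temp) − rank(yield): 1, 0, 1, -2, 0, 0; Σd² = 6
ρ = 1 − 6Σd² / [n(n²−1)] = 1 − 6×6 / (6×35) = 1 − 36/210 ≈ 0.829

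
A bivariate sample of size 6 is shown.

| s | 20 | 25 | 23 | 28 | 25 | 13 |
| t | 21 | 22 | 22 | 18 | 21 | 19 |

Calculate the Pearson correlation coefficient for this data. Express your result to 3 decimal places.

0.115

n = 6, Σs = 134, Σt = 123, Σs² = 3132, Σt² = 2535, Σst = 2752
nΣst − ΣsΣt = 16512 − 16482 = 30
nΣs² − (Σs)² = 18792 − 17956 = 836; nΣt² − (Σt)² = 15210 − 15129 = 81
r = 30 / √(836 × 81) = 30 / 260.2230 ≈ 0.115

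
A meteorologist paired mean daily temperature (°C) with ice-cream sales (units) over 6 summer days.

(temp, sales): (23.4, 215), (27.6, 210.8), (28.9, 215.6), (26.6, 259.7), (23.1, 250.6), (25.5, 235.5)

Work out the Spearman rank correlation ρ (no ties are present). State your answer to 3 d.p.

Rank temp: 2, 5, 6, 4, 1, 3
Rank sales: 2, 1, 3, 6, 5, 4
d = rank(temp) − rank(sales): 0, 4, 3, -2, -4, -1; Σd² = 46
ρ = 1 − 6Σd² / [n(n²−1)] = 1 − 6×46 / (6×35) = 1 − 276/210 ≈ -0.314

-0.314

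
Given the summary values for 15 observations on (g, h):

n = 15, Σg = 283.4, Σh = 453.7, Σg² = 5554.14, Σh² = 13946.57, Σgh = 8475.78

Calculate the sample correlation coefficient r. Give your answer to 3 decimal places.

-0.455

r = (nΣgh − ΣgΣh) / √[(nΣg² − (Σg)²)(nΣh² − (Σh)²)]
Numerator: 15×8475.78 − 283.4×453.7 = -1441.88
Denominator: √[(83312.1 − 80315.56)(209198.55 − 205843.69)] = √[2996.54 × 3354.86] = 3170.6422
r = -1441.88 / 3170.6422 ≈ -0.455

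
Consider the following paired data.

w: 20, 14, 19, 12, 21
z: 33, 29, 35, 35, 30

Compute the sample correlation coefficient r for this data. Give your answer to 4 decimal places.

-0.1220

n = 5, Σw = 86, Σz = 162, Σw² = 1542, Σz² = 5280, Σwz = 2781
nΣwz − ΣwΣz = 13905 − 13932 = -27
nΣw² − (Σw)² = 7710 − 7396 = 314; nΣz² − (Σz)² = 26400 − 26244 = 156
r = -27 / √(314 × 156) = -27 / 221.3233 ≈ -0.1220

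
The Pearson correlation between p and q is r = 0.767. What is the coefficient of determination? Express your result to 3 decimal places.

r² = (0.767)² = 0.588

0.588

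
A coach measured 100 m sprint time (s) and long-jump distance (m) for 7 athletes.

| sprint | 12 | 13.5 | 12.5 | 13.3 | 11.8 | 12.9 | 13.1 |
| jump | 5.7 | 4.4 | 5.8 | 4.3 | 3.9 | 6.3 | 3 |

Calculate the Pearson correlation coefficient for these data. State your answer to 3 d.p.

-0.227

n = 7, Σx = 89.1, Σy = 33.4, Σx² = 1136.65, Σy² = 167.88, Σxy = 424.08
nΣxy − ΣxΣy = 2968.56 − 2975.94 = -7.38
nΣx² − (Σx)² = 7956.55 − 7938.81 = 17.74; nΣy² − (Σy)² = 1175.16 − 1115.56 = 59.6
r = -7.38 / √(17.74 × 59.6) = -7.38 / 32.5162 ≈ -0.227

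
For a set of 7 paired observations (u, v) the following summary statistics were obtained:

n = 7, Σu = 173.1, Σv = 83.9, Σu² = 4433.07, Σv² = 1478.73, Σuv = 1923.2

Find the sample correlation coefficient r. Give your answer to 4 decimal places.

-0.5640

r = (nΣuv − ΣuΣv) / √[(nΣu² − (Σu)²)(nΣv² − (Σv)²)]
Numerator: 7×1923.2 − 173.1×83.9 = -1060.69
Denominator: √[(31031.49 − 29963.61)(10351.11 − 7039.21)] = √[1067.88 × 3311.9] = 1880.6147
r = -1060.69 / 1880.6147 ≈ -0.5640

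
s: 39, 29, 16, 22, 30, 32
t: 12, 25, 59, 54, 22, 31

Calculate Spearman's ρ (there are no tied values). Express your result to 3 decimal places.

Rank s: 6, 3, 1, 2, 4, 5
Rank t: 1, 3, 6, 5, 2, 4
d = rank(s) − rank(t): 5, 0, -5, -3, 2, 1; Σd² = 64
ρ = 1 − 6Σd² / [n(n²−1)] = 1 − 6×64 / (6×35) = 1 − 384/210 ≈ -0.829

-0.829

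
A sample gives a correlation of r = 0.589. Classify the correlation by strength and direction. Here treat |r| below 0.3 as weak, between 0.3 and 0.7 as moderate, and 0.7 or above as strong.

moderate positive

r = 0.589 > 0 so the relationship is positive.
|r| = 0.589, which falls in the moderate range.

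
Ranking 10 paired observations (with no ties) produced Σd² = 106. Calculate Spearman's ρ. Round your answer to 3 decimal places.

0.358

ρ = 1 − 6Σd² / [n(n²−1)] = 1 − 6×106 / (10×99)
  = 1 − 636/990 = 1 − 0.6424 ≈ 0.358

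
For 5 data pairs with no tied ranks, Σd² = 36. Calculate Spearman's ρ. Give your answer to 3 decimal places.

-0.800

ρ = 1 − 6Σd² / [n(n²−1)] = 1 − 6×36 / (5×24)
  = 1 − 216/120 = 1 − 1.8000 ≈ -0.800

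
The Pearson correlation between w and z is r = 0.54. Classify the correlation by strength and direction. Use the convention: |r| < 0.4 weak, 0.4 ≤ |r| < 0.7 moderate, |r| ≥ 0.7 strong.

r = 0.54 > 0 so the relationship is positive.
|r| = 0.54, which falls in the moderate range.

moderate positive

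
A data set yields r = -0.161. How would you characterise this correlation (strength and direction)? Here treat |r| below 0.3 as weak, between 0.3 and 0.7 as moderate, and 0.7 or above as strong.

weak negative

r = -0.161 < 0 so the relationship is negative.
|r| = 0.161, which falls in the weak range.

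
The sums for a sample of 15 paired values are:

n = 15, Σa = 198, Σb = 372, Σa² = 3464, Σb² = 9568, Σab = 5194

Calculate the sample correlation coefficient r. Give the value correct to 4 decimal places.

0.5256

r = (nΣab − ΣaΣb) / √[(nΣa² − (Σa)²)(nΣb² − (Σb)²)]
Numerator: 15×5194 − 198×372 = 4254
Denominator: √[(51960 − 39204)(143520 − 138384)] = √[12756 × 5136] = 8094.1223
r = 4254 / 8094.1223 ≈ 0.5256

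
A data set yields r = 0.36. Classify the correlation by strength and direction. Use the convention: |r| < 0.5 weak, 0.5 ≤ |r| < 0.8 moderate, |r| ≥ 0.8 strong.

r = 0.36 > 0 so the relationship is positive.
|r| = 0.36, which falls in the weak range.

weak positive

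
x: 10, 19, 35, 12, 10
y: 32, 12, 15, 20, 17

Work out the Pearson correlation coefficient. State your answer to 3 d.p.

-0.513

n = 5, Σx = 86, Σy = 96, Σx² = 1930, Σy² = 2082, Σxy = 1483
nΣxy − ΣxΣy = 7415 − 8256 = -841
nΣx² − (Σx)² = 9650 − 7396 = 2254; nΣy² − (Σy)² = 10410 − 9216 = 1194
r = -841 / √(2254 × 1194) = -841 / 1640.5109 ≈ -0.513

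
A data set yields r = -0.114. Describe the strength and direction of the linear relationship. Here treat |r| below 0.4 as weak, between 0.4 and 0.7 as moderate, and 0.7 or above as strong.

r = -0.114 < 0 so the relationship is negative.
|r| = 0.114, which falls in the weak range.

weak negative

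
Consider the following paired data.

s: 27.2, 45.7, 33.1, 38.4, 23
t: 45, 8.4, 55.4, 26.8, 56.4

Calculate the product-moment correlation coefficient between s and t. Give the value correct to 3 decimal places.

-0.893

n = 5, Σs = 167.4, Σt = 192, Σs² = 5927.5, Σt² = 9063.92, Σst = 5767.94
nΣst − ΣsΣt = 28839.7 − 32140.8 = -3301.1
nΣs² − (Σs)² = 29637.5 − 28022.76 = 1614.74; nΣt² − (Σt)² = 45319.6 − 36864 = 8455.6
r = -3301.1 / √(1614.74 × 8455.6) = -3301.1 / 3695.0772 ≈ -0.893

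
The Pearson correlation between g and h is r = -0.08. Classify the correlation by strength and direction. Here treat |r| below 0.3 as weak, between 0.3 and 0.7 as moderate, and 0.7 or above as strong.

r = -0.08 < 0 so the relationship is negative.
|r| = 0.08, which falls in the weak range.

weak negative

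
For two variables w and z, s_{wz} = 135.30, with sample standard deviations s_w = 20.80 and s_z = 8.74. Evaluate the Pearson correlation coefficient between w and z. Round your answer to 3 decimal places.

r = Cov(w,z) / (s_w · s_z) = 135.30 / (20.80 × 8.74)
  = 135.30 / 181.7920 ≈ 0.744

0.744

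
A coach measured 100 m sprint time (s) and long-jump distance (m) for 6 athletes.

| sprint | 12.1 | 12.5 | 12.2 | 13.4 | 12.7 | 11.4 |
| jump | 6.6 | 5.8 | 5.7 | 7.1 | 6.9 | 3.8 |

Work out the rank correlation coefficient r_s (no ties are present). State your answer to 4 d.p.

0.8286

Rank sprint: 2, 4, 3, 6, 5, 1
Rank jump: 4, 3, 2, 6, 5, 1
d = rank(sprint) − rank(jump): -2, 1, 1, 0, 0, 0; Σd² = 6
ρ = 1 − 6Σd² / [n(n²−1)] = 1 − 6×6 / (6×35) = 1 − 36/210 ≈ 0.8286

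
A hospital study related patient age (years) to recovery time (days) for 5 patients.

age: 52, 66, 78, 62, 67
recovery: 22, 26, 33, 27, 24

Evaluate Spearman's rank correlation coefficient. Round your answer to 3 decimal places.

Rank age: 1, 3, 5, 2, 4
Rank recovery: 1, 3, 5, 4, 2
d = rank(age) − rank(recovery): 0, 0, 0, -2, 2; Σd² = 8
ρ = 1 − 6Σd² / [n(n²−1)] = 1 − 6×8 / (5×24) = 1 − 48/120 ≈ 0.600

0.600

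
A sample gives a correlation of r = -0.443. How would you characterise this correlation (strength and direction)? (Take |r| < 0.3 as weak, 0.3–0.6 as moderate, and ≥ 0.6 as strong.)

r = -0.443 < 0 so the relationship is negative.
|r| = 0.443, which falls in the moderate range.

moderate negative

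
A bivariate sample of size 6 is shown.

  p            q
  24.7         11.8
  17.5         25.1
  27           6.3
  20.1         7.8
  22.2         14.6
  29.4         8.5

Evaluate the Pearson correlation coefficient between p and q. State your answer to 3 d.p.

n = 6, Σp = 140.9, Σq = 74.1, Σp² = 3406.55, Σq² = 1155.19, Σpq = 1631.61
nΣpq − ΣpΣq = 9789.66 − 10440.69 = -651.03
nΣp² − (Σp)² = 20439.3 − 19852.81 = 586.49; nΣq² − (Σq)² = 6931.14 − 5490.81 = 1440.33
r = -651.03 / √(586.49 × 1440.33) = -651.03 / 919.0969 ≈ -0.708

-0.708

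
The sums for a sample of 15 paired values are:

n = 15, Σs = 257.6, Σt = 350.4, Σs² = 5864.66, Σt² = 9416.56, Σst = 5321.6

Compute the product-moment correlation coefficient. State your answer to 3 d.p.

-0.523

r = (nΣst − ΣsΣt) / √[(nΣs² − (Σs)²)(nΣt² − (Σt)²)]
Numerator: 15×5321.6 − 257.6×350.4 = -10439.04
Denominator: √[(87969.9 − 66357.76)(141248.4 − 122780.16)] = √[21612.14 × 18468.24] = 19978.4431
r = -10439.04 / 19978.4431 ≈ -0.523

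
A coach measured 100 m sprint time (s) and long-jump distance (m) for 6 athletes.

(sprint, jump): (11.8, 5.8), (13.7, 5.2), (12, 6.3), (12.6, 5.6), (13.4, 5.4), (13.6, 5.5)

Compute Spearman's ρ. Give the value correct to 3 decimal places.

Rank sprint: 1, 6, 2, 3, 4, 5
Rank jump: 5, 1, 6, 4, 2, 3
d = rank(sprint) − rank(jump): -4, 5, -4, -1, 2, 2; Σd² = 66
ρ = 1 − 6Σd² / [n(n²−1)] = 1 − 6×66 / (6×35) = 1 − 396/210 ≈ -0.886

-0.886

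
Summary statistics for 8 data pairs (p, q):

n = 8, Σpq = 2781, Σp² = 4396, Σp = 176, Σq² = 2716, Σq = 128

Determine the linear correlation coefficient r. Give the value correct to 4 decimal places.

r = (nΣpq − ΣpΣq) / √[(nΣp² − (Σp)²)(nΣq² − (Σq)²)]
Numerator: 8×2781 − 176×128 = -280
Denominator: √[(35168 − 30976)(21728 − 16384)] = √[4192 × 5344] = 4733.0802
r = -280 / 4733.0802 ≈ -0.0592

-0.0592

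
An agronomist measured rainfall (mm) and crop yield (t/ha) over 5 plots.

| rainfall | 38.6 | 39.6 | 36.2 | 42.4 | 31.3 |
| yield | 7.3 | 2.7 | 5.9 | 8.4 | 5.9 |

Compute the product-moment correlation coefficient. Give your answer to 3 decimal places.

0.195

n = 5, Σx = 188.1, Σy = 30.2, Σx² = 7146.01, Σy² = 200.76, Σxy = 1143.11
nΣxy − ΣxΣy = 5715.55 − 5680.62 = 34.93
nΣx² − (Σx)² = 35730.05 − 35381.61 = 348.44; nΣy² − (Σy)² = 1003.8 − 912.04 = 91.76
r = 34.93 / √(348.44 × 91.76) = 34.93 / 178.8095 ≈ 0.195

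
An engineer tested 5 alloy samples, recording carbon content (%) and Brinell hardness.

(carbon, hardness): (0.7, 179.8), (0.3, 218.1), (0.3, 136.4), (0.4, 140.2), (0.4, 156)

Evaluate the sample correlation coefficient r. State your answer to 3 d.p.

n = 5, Σx = 2.1, Σy = 830.5, Σx² = 0.99, Σy² = 142492.65, Σxy = 350.69
nΣxy − ΣxΣy = 1753.45 − 1744.05 = 9.4
nΣx² − (Σx)² = 4.95 − 4.41 = 0.54; nΣy² − (Σy)² = 712463.25 − 689730.25 = 22733
r = 9.4 / √(0.54 × 22733) = 9.4 / 110.7963 ≈ 0.085

0.085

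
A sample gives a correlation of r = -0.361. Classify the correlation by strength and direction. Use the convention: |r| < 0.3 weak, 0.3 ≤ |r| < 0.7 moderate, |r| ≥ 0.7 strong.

moderate negative

r = -0.361 < 0 so the relationship is negative.
|r| = 0.361, which falls in the moderate range.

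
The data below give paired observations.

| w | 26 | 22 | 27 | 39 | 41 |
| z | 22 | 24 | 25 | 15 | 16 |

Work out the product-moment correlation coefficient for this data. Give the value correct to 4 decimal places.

n = 5, Σw = 155, Σz = 102, Σw² = 5091, Σz² = 2166, Σwz = 3016
nΣwz − ΣwΣz = 15080 − 15810 = -730
nΣw² − (Σw)² = 25455 − 24025 = 1430; nΣz² − (Σz)² = 10830 − 10404 = 426
r = -730 / √(1430 × 426) = -730 / 780.4998 ≈ -0.9353

-0.9353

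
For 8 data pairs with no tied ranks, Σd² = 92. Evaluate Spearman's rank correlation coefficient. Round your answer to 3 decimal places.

-0.095

ρ = 1 − 6Σd² / [n(n²−1)] = 1 − 6×92 / (8×63)
  = 1 − 552/504 = 1 − 1.0952 ≈ -0.095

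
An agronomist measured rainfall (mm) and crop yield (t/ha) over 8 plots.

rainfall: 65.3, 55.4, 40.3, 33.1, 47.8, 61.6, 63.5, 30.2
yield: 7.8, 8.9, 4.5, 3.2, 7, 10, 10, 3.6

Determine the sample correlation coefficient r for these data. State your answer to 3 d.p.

n = 8, Σx = 397.2, Σy = 55, Σx² = 21076.64, Σy² = 432.5, Σxy = 2983.99
nΣxy − ΣxΣy = 23871.92 − 21846 = 2025.92
nΣx² − (Σx)² = 168613.12 − 157767.84 = 10845.28; nΣy² − (Σy)² = 3460 − 3025 = 435
r = 2025.92 / √(10845.28 × 435) = 2025.92 / 2172.0260 ≈ 0.933

0.933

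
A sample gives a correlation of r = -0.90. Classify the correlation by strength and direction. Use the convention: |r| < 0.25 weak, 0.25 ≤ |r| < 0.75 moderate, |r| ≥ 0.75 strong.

r = -0.90 < 0 so the relationship is negative.
|r| = 0.90, which falls in the strong range.

strong negative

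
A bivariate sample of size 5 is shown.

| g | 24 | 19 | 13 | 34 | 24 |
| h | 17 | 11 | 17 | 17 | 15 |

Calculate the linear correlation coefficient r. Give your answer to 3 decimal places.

0.253

n = 5, Σg = 114, Σh = 77, Σg² = 2838, Σh² = 1213, Σgh = 1776
nΣgh − ΣgΣh = 8880 − 8778 = 102
nΣg² − (Σg)² = 14190 − 12996 = 1194; nΣh² − (Σh)² = 6065 − 5929 = 136
r = 102 / √(1194 × 136) = 102 / 402.9690 ≈ 0.253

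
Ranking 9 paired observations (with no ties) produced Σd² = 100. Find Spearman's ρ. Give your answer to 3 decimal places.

ρ = 1 − 6Σd² / [n(n²−1)] = 1 − 6×100 / (9×80)
  = 1 − 600/720 = 1 − 0.8333 ≈ 0.167

0.167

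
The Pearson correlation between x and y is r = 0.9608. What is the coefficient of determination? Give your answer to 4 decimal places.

r² = (0.9608)² = 0.9231

0.9231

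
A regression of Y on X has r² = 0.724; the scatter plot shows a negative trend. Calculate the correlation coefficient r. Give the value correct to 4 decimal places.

|r| = √0.724 = 0.8509
The association is negative, so r = −0.8509.

-0.8509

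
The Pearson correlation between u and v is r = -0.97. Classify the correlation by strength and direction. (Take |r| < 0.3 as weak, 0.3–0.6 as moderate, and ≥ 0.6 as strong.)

strong negative

r = -0.97 < 0 so the relationship is negative.
|r| = 0.97, which falls in the strong range.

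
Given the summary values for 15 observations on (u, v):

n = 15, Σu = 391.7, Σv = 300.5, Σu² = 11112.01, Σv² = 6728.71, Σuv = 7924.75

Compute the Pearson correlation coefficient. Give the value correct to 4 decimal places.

r = (nΣuv − ΣuΣv) / √[(nΣu² − (Σu)²)(nΣv² − (Σv)²)]
Numerator: 15×7924.75 − 391.7×300.5 = 1165.4
Denominator: √[(166680.15 − 153428.89)(100930.65 − 90300.25)] = √[13251.26 × 10630.4] = 11868.7065
r = 1165.4 / 11868.7065 ≈ 0.0982

0.0982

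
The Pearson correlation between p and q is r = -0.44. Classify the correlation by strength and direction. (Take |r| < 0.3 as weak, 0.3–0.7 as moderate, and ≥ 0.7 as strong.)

moderate negative

r = -0.44 < 0 so the relationship is negative.
|r| = 0.44, which falls in the moderate range.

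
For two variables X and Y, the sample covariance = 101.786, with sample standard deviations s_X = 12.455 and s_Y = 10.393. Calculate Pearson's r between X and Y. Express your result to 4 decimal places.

0.7863

r = Cov(X,Y) / (s_X · s_Y) = 101.786 / (12.455 × 10.393)
  = 101.786 / 129.4448 ≈ 0.7863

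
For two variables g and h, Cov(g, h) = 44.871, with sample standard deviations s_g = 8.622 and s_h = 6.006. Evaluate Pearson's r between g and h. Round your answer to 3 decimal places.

r = Cov(g,h) / (s_g · s_h) = 44.871 / (8.622 × 6.006)
  = 44.871 / 51.7837 ≈ 0.867

0.867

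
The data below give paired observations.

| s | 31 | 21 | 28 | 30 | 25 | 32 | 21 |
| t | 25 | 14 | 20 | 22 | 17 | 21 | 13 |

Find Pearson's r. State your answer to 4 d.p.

0.9432

n = 7, Σs = 188, Σt = 132, Σs² = 5176, Σt² = 2604, Σst = 3659
nΣst − ΣsΣt = 25613 − 24816 = 797
nΣs² − (Σs)² = 36232 − 35344 = 888; nΣt² − (Σt)² = 18228 − 17424 = 804
r = 797 / √(888 × 804) = 797 / 844.9568 ≈ 0.9432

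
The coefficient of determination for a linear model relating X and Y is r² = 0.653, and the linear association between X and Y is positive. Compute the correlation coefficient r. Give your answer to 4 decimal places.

0.8081

|r| = √0.653 = 0.8081
The association is positive, so r = 0.8081.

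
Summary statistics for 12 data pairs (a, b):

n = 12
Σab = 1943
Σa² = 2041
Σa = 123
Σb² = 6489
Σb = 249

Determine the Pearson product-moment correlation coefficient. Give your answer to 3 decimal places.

r = (nΣab − ΣaΣb) / √[(nΣa² − (Σa)²)(nΣb² − (Σb)²)]
Numerator: 12×1943 − 123×249 = -7311
Denominator: √[(24492 − 15129)(77868 − 62001)] = √[9363 × 15867] = 12188.6308
r = -7311 / 12188.6308 ≈ -0.600

-0.600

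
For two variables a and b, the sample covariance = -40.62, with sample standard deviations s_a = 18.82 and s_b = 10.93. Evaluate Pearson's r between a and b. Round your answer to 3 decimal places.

-0.197

r = Cov(a,b) / (s_a · s_b) = -40.62 / (18.82 × 10.93)
  = -40.62 / 205.7026 ≈ -0.197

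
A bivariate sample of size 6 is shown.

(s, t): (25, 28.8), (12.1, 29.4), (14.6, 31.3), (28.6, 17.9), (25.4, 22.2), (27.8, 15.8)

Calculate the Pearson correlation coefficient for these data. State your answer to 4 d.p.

n = 6, Σs = 133.5, Σt = 145.4, Σs² = 3220.53, Σt² = 3736.38, Σst = 3047.78
nΣst − ΣsΣt = 18286.68 − 19410.9 = -1124.22
nΣs² − (Σs)² = 19323.18 − 17822.25 = 1500.93; nΣt² − (Σt)² = 22418.28 − 21141.16 = 1277.12
r = -1124.22 / √(1500.93 × 1277.12) = -1124.22 / 1384.5099 ≈ -0.8120

-0.8120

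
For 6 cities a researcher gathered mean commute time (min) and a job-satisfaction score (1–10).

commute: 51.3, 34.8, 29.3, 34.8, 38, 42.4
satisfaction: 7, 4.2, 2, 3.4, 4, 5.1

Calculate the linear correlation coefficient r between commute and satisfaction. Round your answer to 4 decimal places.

0.9771

n = 6, Σx = 230.6, Σy = 25.7, Σx² = 9154.02, Σy² = 124.21, Σxy = 1050.42
nΣxy − ΣxΣy = 6302.52 − 5926.42 = 376.1
nΣx² − (Σx)² = 54924.12 − 53176.36 = 1747.76; nΣy² − (Σy)² = 745.26 − 660.49 = 84.77
r = 376.1 / √(1747.76 × 84.77) = 376.1 / 384.9125 ≈ 0.9771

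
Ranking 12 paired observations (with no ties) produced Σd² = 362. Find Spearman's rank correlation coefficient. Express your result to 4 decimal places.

-0.2657

ρ = 1 − 6Σd² / [n(n²−1)] = 1 − 6×362 / (12×143)
  = 1 − 2172/1716 = 1 − 1.26573 ≈ -0.2657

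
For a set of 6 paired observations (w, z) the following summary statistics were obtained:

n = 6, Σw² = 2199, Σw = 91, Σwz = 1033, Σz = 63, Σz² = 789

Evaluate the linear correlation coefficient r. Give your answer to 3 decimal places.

r = (nΣwz − ΣwΣz) / √[(nΣw² − (Σw)²)(nΣz² − (Σz)²)]
Numerator: 6×1033 − 91×63 = 465
Denominator: √[(13194 − 8281)(4734 − 3969)] = √[4913 × 765] = 1938.6709
r = 465 / 1938.6709 ≈ 0.240

0.240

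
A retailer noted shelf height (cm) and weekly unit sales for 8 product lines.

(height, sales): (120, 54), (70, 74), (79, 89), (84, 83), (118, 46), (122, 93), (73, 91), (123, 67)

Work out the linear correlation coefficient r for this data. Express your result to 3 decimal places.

n = 8, Σx = 789, Σy = 597, Σx² = 81863, Σy² = 46737, Σxy = 57321
nΣxy − ΣxΣy = 458568 − 471033 = -12465
nΣx² − (Σx)² = 654904 − 622521 = 32383; nΣy² − (Σy)² = 373896 − 356409 = 17487
r = -12465 / √(32383 × 17487) = -12465 / 23796.6704 ≈ -0.524

-0.524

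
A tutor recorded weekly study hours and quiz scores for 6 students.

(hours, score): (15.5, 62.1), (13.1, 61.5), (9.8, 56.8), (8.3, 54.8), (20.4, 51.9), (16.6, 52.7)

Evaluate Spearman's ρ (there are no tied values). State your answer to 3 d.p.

Rank hours: 4, 3, 2, 1, 6, 5
Rank score: 6, 5, 4, 3, 1, 2
d = rank(hours) − rank(score): -2, -2, -2, -2, 5, 3; Σd² = 50
ρ = 1 − 6Σd² / [n(n²−1)] = 1 − 6×50 / (6×35) = 1 − 300/210 ≈ -0.429

-0.429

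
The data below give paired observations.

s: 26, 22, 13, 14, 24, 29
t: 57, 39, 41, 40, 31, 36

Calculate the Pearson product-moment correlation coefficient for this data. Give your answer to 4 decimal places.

0.0549

n = 6, Σs = 128, Σt = 244, Σs² = 2942, Σt² = 10308, Σst = 5221
nΣst − ΣsΣt = 31326 − 31232 = 94
nΣs² − (Σs)² = 17652 − 16384 = 1268; nΣt² − (Σt)² = 61848 − 59536 = 2312
r = 94 / √(1268 × 2312) = 94 / 1712.1963 ≈ 0.0549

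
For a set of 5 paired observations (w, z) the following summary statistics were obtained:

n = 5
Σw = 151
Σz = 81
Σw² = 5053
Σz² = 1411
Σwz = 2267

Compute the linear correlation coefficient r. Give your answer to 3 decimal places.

r = (nΣwz − ΣwΣz) / √[(nΣw² − (Σw)²)(nΣz² − (Σz)²)]
Numerator: 5×2267 − 151×81 = -896
Denominator: √[(25265 − 22801)(7055 − 6561)] = √[2464 × 494] = 1103.2751
r = -896 / 1103.2751 ≈ -0.812

-0.812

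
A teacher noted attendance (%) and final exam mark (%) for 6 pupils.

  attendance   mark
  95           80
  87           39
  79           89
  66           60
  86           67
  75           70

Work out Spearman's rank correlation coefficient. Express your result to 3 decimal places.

Rank attendance: 6, 5, 3, 1, 4, 2
Rank mark: 5, 1, 6, 2, 3, 4
d = rank(attendance) − rank(mark): 1, 4, -3, -1, 1, -2; Σd² = 32
ρ = 1 − 6Σd² / [n(n²−1)] = 1 − 6×32 / (6×35) = 1 − 192/210 ≈ 0.086

0.086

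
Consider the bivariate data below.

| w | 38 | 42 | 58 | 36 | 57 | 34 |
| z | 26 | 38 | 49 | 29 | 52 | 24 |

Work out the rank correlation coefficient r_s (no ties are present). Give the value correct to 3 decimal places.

Rank w: 3, 4, 6, 2, 5, 1
Rank z: 2, 4, 5, 3, 6, 1
d = rank(w) − rank(z): 1, 0, 1, -1, -1, 0; Σd² = 4
ρ = 1 − 6Σd² / [n(n²−1)] = 1 − 6×4 / (6×35) = 1 − 24/210 ≈ 0.886

0.886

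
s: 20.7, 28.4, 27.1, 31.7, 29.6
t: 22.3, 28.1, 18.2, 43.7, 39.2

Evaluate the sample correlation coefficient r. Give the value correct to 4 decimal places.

n = 5, Σs = 137.5, Σt = 151.5, Σs² = 3850.51, Σt² = 5064.47, Σst = 4298.48
nΣst − ΣsΣt = 21492.4 − 20831.25 = 661.15
nΣs² − (Σs)² = 19252.55 − 18906.25 = 346.3; nΣt² − (Σt)² = 25322.35 − 22952.25 = 2370.1
r = 661.15 / √(346.3 × 2370.1) = 661.15 / 905.9612 ≈ 0.7298

0.7298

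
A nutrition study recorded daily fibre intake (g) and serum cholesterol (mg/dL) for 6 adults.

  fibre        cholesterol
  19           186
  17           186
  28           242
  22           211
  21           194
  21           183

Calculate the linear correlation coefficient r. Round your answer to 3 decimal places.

0.914

n = 6, Σx = 128, Σy = 1202, Σx² = 2800, Σy² = 243402, Σxy = 26031
nΣxy − ΣxΣy = 156186 − 153856 = 2330
nΣx² − (Σx)² = 16800 − 16384 = 416; nΣy² − (Σy)² = 1460412 − 1444804 = 15608
r = 2330 / √(416 × 15608) = 2330 / 2548.1224 ≈ 0.914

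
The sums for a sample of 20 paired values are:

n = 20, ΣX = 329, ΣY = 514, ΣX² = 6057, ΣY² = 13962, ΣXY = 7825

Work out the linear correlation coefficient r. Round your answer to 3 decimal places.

-0.905

r = (nΣXY − ΣXΣY) / √[(nΣX² − (ΣX)²)(nΣY² − (ΣY)²)]
Numerator: 20×7825 − 329×514 = -12606
Denominator: √[(121140 − 108241)(279240 − 264196)] = √[12899 × 15044] = 13930.2748
r = -12606 / 13930.2748 ≈ -0.905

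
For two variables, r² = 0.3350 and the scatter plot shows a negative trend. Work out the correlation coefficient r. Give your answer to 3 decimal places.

|r| = √0.3350 = 0.579
The association is negative, so r = −0.579.

-0.579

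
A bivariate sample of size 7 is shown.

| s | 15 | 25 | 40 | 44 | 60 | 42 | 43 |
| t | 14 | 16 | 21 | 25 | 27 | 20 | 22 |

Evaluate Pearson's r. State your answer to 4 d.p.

0.9573

n = 7, Σs = 269, Σt = 145, Σs² = 11599, Σt² = 3131, Σst = 5956
nΣst − ΣsΣt = 41692 − 39005 = 2687
nΣs² − (Σs)² = 81193 − 72361 = 8832; nΣt² − (Σt)² = 21917 − 21025 = 892
r = 2687 / √(8832 × 892) = 2687 / 2806.8032 ≈ 0.9573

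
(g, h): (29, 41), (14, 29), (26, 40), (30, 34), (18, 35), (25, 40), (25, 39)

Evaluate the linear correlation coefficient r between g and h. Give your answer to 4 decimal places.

0.6869

n = 7, Σg = 167, Σh = 258, Σg² = 4187, Σh² = 9624, Σgh = 6260
nΣgh − ΣgΣh = 43820 − 43086 = 734
nΣg² − (Σg)² = 29309 − 27889 = 1420; nΣh² − (Σh)² = 67368 − 66564 = 804
r = 734 / √(1420 × 804) = 734 / 1068.4943 ≈ 0.6869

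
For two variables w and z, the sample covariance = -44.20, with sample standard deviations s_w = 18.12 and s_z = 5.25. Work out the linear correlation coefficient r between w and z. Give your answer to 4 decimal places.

-0.4646

r = Cov(w,z) / (s_w · s_z) = -44.20 / (18.12 × 5.25)
  = -44.20 / 95.1300 ≈ -0.4646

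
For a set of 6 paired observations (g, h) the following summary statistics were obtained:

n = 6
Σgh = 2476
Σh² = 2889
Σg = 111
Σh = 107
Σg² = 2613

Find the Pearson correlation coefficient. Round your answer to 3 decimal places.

0.670

r = (nΣgh − ΣgΣh) / √[(nΣg² − (Σg)²)(nΣh² − (Σh)²)]
Numerator: 6×2476 − 111×107 = 2979
Denominator: √[(15678 − 12321)(17334 − 11449)] = √[3357 × 5885] = 4444.7660
r = 2979 / 4444.7660 ≈ 0.670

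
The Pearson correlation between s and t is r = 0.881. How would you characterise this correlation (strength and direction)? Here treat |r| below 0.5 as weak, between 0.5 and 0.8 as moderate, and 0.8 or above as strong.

strong positive

r = 0.881 > 0 so the relationship is positive.
|r| = 0.881, which falls in the strong range.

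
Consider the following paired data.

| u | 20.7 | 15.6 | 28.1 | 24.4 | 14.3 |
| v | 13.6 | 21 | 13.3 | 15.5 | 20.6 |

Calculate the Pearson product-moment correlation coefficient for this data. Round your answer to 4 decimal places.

n = 5, Σu = 103.1, Σv = 84, Σu² = 2261.31, Σv² = 1467.46, Σuv = 1655.63
nΣuv − ΣuΣv = 8278.15 − 8660.4 = -382.25
nΣu² − (Σu)² = 11306.55 − 10629.61 = 676.94; nΣv² − (Σv)² = 7337.3 − 7056 = 281.3
r = -382.25 / √(676.94 × 281.3) = -382.25 / 436.3751 ≈ -0.8760

-0.8760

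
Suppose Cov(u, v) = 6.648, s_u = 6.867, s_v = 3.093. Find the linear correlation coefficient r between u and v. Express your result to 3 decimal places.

0.313

r = Cov(u,v) / (s_u · s_v) = 6.648 / (6.867 × 3.093)
  = 6.648 / 21.2396 ≈ 0.313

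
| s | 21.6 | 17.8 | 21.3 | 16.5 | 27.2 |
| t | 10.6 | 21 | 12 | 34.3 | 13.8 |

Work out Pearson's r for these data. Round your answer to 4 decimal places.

-0.7065

n = 5, Σs = 104.4, Σt = 91.7, Σs² = 2249.18, Σt² = 2064.29, Σst = 1799.67
nΣst − ΣsΣt = 8998.35 − 9573.48 = -575.13
nΣs² − (Σs)² = 11245.9 − 10899.36 = 346.54; nΣt² − (Σt)² = 10321.45 − 8408.89 = 1912.56
r = -575.13 / √(346.54 × 1912.56) = -575.13 / 814.1121 ≈ -0.7065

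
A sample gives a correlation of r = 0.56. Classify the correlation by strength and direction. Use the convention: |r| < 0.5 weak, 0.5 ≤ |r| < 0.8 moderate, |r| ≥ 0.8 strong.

moderate positive

r = 0.56 > 0 so the relationship is positive.
|r| = 0.56, which falls in the moderate range.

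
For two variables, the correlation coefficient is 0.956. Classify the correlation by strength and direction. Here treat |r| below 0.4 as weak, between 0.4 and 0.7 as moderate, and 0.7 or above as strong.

r = 0.956 > 0 so the relationship is positive.
|r| = 0.956, which falls in the strong range.

strong positive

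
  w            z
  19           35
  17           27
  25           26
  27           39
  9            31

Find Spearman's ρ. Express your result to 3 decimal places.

0.300

Rank w: 3, 2, 4, 5, 1
Rank z: 4, 2, 1, 5, 3
d = rank(w) − rank(z): -1, 0, 3, 0, -2; Σd² = 14
ρ = 1 − 6Σd² / [n(n²−1)] = 1 − 6×14 / (5×24) = 1 − 84/120 ≈ 0.300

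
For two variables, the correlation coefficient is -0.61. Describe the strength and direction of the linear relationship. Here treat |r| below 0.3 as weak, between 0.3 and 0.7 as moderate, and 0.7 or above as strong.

moderate negative

r = -0.61 < 0 so the relationship is negative.
|r| = 0.61, which falls in the moderate range.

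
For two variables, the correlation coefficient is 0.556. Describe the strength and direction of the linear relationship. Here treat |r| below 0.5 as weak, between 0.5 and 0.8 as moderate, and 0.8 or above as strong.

moderate positive

r = 0.556 > 0 so the relationship is positive.
|r| = 0.556, which falls in the moderate range.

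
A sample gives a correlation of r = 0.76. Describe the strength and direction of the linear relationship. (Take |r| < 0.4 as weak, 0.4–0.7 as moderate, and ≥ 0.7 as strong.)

strong positive

r = 0.76 > 0 so the relationship is positive.
|r| = 0.76, which falls in the strong range.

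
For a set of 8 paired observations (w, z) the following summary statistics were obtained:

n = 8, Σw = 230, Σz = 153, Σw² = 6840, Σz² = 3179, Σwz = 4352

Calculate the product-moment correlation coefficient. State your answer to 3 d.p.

r = (nΣwz − ΣwΣz) / √[(nΣw² − (Σw)²)(nΣz² − (Σz)²)]
Numerator: 8×4352 − 230×153 = -374
Denominator: √[(54720 − 52900)(25432 − 23409)] = √[1820 × 2023] = 1918.8173
r = -374 / 1918.8173 ≈ -0.195

-0.195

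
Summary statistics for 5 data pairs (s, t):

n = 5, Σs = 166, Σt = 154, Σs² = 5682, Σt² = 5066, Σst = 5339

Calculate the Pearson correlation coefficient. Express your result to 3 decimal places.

r = (nΣst − ΣsΣt) / √[(nΣs² − (Σs)²)(nΣt² − (Σt)²)]
Numerator: 5×5339 − 166×154 = 1131
Denominator: √[(28410 − 27556)(25330 − 23716)] = √[854 × 1614] = 1174.0341
r = 1131 / 1174.0341 ≈ 0.963

0.963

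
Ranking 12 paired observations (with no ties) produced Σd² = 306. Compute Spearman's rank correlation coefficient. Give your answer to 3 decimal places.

ρ = 1 − 6Σd² / [n(n²−1)] = 1 − 6×306 / (12×143)
  = 1 − 1836/1716 = 1 − 1.0699 ≈ -0.070

-0.070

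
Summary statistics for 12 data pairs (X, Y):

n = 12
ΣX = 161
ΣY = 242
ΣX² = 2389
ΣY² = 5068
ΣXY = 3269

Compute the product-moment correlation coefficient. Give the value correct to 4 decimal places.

0.1069

r = (nΣXY − ΣXΣY) / √[(nΣX² − (ΣX)²)(nΣY² − (ΣY)²)]
Numerator: 12×3269 − 161×242 = 266
Denominator: √[(28668 − 25921)(60816 − 58564)] = √[2747 × 2252] = 2487.2161
r = 266 / 2487.2161 ≈ 0.1069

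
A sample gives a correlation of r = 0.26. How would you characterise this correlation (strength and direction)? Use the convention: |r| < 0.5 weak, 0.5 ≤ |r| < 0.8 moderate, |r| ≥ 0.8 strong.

weak positive

r = 0.26 > 0 so the relationship is positive.
|r| = 0.26, which falls in the weak range.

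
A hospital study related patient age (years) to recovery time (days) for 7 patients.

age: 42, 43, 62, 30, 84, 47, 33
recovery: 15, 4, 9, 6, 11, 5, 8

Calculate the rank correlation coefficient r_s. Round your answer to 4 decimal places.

0.2143

Rank age: 3, 4, 6, 1, 7, 5, 2
Rank recovery: 7, 1, 5, 3, 6, 2, 4
d = rank(age) − rank(recovery): -4, 3, 1, -2, 1, 3, -2; Σd² = 44
ρ = 1 − 6Σd² / [n(n²−1)] = 1 − 6×44 / (7×48) = 1 − 264/336 ≈ 0.2143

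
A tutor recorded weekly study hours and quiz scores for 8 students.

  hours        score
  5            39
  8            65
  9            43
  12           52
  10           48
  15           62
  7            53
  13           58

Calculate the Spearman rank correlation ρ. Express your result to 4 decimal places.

Rank hours: 1, 3, 4, 6, 5, 8, 2, 7
Rank score: 1, 8, 2, 4, 3, 7, 5, 6
d = rank(hours) − rank(score): 0, -5, 2, 2, 2, 1, -3, 1; Σd² = 48
ρ = 1 − 6Σd² / [n(n²−1)] = 1 − 6×48 / (8×63) = 1 − 288/504 ≈ 0.4286

0.4286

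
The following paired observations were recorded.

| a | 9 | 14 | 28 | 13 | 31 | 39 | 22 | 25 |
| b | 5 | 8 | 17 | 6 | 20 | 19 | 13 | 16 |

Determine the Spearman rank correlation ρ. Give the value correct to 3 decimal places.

0.976

Rank a: 1, 3, 6, 2, 7, 8, 4, 5
Rank b: 1, 3, 6, 2, 8, 7, 4, 5
d = rank(a) − rank(b): 0, 0, 0, 0, -1, 1, 0, 0; Σd² = 2
ρ = 1 − 6Σd² / [n(n²−1)] = 1 − 6×2 / (8×63) = 1 − 12/504 ≈ 0.976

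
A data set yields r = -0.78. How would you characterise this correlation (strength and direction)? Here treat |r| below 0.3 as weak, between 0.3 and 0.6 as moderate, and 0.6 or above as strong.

strong negative

r = -0.78 < 0 so the relationship is negative.
|r| = 0.78, which falls in the strong range.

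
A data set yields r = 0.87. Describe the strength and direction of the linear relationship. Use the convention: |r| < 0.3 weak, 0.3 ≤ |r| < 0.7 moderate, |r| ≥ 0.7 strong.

strong positive

r = 0.87 > 0 so the relationship is positive.
|r| = 0.87, which falls in the strong range.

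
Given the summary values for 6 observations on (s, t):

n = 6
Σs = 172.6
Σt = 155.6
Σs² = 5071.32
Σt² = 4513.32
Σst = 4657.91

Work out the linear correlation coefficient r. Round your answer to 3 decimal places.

r = (nΣst − ΣsΣt) / √[(nΣs² − (Σs)²)(nΣt² − (Σt)²)]
Numerator: 6×4657.91 − 172.6×155.6 = 1090.9
Denominator: √[(30427.92 − 29790.76)(27079.92 − 24211.36)] = √[637.16 × 2868.56] = 1351.9363
r = 1090.9 / 1351.9363 ≈ 0.807

0.807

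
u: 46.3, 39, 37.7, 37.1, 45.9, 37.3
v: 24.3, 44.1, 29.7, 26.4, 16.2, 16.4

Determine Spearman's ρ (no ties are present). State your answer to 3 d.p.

Rank u: 6, 4, 3, 1, 5, 2
Rank v: 3, 6, 5, 4, 1, 2
d = rank(u) − rank(v): 3, -2, -2, -3, 4, 0; Σd² = 42
ρ = 1 − 6Σd² / [n(n²−1)] = 1 − 6×42 / (6×35) = 1 − 252/210 ≈ -0.200

-0.200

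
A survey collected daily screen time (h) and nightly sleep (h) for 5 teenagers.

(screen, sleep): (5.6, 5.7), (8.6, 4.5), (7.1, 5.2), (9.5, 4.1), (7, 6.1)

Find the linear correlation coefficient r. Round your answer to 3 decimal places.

n = 5, Σx = 37.8, Σy = 25.6, Σx² = 294.98, Σy² = 133.8, Σxy = 189.19
nΣxy − ΣxΣy = 945.95 − 967.68 = -21.73
nΣx² − (Σx)² = 1474.9 − 1428.84 = 46.06; nΣy² − (Σy)² = 669 − 655.36 = 13.64
r = -21.73 / √(46.06 × 13.64) = -21.73 / 25.0651 ≈ -0.867

-0.867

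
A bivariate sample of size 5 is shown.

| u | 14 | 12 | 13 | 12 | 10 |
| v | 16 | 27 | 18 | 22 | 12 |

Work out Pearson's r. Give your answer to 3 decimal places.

n = 5, Σu = 61, Σv = 95, Σu² = 753, Σv² = 1937, Σuv = 1166
nΣuv − ΣuΣv = 5830 − 5795 = 35
nΣu² − (Σu)² = 3765 − 3721 = 44; nΣv² − (Σv)² = 9685 − 9025 = 660
r = 35 / √(44 × 660) = 35 / 170.4113 ≈ 0.205

0.205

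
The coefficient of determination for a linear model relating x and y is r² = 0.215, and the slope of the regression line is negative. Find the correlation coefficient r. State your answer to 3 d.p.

-0.464

|r| = √0.215 = 0.464
The association is negative, so r = −0.464.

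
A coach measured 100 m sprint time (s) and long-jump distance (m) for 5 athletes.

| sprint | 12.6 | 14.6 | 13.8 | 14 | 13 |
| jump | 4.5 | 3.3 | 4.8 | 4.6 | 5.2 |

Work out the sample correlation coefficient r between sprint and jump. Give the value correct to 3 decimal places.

n = 5, Σx = 68, Σy = 22.4, Σx² = 927.36, Σy² = 102.38, Σxy = 303.12
nΣxy − ΣxΣy = 1515.6 − 1523.2 = -7.6
nΣx² − (Σx)² = 4636.8 − 4624 = 12.8; nΣy² − (Σy)² = 511.9 − 501.76 = 10.14
r = -7.6 / √(12.8 × 10.14) = -7.6 / 11.3926 ≈ -0.667

-0.667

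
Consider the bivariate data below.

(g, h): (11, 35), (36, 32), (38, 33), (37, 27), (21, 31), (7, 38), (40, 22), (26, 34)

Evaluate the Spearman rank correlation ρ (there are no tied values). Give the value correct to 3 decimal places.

Rank g: 2, 5, 7, 6, 3, 1, 8, 4
Rank h: 7, 4, 5, 2, 3, 8, 1, 6
d = rank(g) − rank(h): -5, 1, 2, 4, 0, -7, 7, -2; Σd² = 148
ρ = 1 − 6Σd² / [n(n²−1)] = 1 − 6×148 / (8×63) = 1 − 888/504 ≈ -0.762

-0.762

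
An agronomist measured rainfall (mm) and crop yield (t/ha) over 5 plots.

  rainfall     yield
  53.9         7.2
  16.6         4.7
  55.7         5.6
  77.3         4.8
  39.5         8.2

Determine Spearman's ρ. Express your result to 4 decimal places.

Rank rainfall: 3, 1, 4, 5, 2
Rank yield: 4, 1, 3, 2, 5
d = rank(rainfall) − rank(yield): -1, 0, 1, 3, -3; Σd² = 20
ρ = 1 − 6Σd² / [n(n²−1)] = 1 − 6×20 / (5×24) = 1 − 120/120 ≈ 0.0000

0.0000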